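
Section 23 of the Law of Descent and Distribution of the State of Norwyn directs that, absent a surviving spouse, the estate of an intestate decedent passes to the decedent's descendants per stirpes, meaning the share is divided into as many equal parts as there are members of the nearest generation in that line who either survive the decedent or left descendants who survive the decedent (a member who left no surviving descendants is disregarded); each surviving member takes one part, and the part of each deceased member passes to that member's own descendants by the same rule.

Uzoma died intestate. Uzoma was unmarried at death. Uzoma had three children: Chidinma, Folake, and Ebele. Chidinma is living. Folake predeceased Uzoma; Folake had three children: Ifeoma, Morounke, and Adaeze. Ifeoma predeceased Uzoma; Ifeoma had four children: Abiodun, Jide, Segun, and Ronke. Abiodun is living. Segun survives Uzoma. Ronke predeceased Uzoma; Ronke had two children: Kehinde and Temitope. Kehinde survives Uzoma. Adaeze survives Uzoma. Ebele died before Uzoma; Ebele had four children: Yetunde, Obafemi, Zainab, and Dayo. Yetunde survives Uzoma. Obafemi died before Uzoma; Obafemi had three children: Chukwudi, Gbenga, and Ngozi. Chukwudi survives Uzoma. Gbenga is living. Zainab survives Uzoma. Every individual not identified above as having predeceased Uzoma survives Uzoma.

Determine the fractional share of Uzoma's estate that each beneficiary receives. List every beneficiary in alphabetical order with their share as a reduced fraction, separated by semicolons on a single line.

There is no surviving spouse, so the entire estate passes to Uzoma's descendants per stirpes.
The estate is divided into 3 equal shares of 1/3 among Chidinma, Folake, Ebele.
Chidinma is living and takes 1/3.
Folake predeceased; the 1/3 allotted to Folake's branch passes to Folake's issue by representation.
The 1/3 is divided into 3 equal shares of 1/9 among Ifeoma, Morounke, Adaeze.
Ifeoma predeceased; the 1/9 allotted to Ifeoma's branch passes to Ifeoma's issue by representation.
The 1/9 is divided into 4 equal shares of 1/36 among Abiodun, Jide, Segun, Ronke.
Abiodun is living and takes 1/36.
Jide is living and takes 1/36.
Segun is living and takes 1/36.
Ronke predeceased; the 1/36 allotted to Ronke's branch passes to Ronke's issue by representation.
The 1/36 is divided into 2 equal shares of 1/72 among Kehinde, Temitope.
Kehinde is living and takes 1/72.
Temitope is living and takes 1/72.
Morounke is living and takes 1/9.
Adaeze is living and takes 1/9.
Ebele predeceased; the 1/3 allotted to Ebele's branch passes to Ebele's issue by representation.
The 1/3 is divided into 4 equal shares of 1/12 among Yetunde, Obafemi, Zainab, Dayo.
Yetunde is living and takes 1/12.
Obafemi predeceased; the 1/12 allotted to Obafemi's branch passes to Obafemi's issue by representation.
The 1/12 is divided into 3 equal shares of 1/36 among Chukwudi, Gbenga, Ngozi.
Chukwudi is living and takes 1/36.
Gbenga is living and takes 1/36.
Ngozi is living and takes 1/36.
Zainab is living and takes 1/12.
Dayo is living and takes 1/12.

Abiodun 1/36; Adaeze 1/9; Chidinma 1/3; Chukwudi 1/36; Dayo 1/12; Gbenga 1/36; Jide 1/36; Kehinde 1/72; Morounke 1/9; Ngozi 1/36; Segun 1/36; Temitope 1/72; Yetunde 1/12; Zainab 1/12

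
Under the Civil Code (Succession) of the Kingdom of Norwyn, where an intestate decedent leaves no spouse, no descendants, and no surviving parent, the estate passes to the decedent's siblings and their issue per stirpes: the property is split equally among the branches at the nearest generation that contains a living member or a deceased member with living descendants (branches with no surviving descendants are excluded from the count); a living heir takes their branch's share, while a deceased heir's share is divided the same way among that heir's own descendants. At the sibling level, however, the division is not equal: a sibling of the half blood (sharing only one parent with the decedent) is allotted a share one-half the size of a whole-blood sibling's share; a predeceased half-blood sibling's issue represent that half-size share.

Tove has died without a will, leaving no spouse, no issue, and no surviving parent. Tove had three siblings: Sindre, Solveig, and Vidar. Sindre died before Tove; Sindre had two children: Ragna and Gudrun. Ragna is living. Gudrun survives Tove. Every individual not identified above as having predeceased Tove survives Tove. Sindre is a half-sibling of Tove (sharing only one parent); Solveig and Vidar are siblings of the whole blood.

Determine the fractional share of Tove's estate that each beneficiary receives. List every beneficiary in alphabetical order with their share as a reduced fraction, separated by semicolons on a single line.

Gudrun 1/10; Ragna 1/10; Solveig 2/5; Vidar 2/5

No spouse, descendants, or parent survives, so the estate passes to Tove's siblings per stirpes.
Half-blood siblings count for one-half the weight of whole-blood siblings at the initial division.
Dividing 1 in proportion to weights (total weight 5/2): Sindre (weight 1/2) → 1/5; Solveig (weight 1) → 2/5; Vidar (weight 1) → 2/5.
Sindre predeceased; the 1/5 allotted to Sindre's branch passes to Sindre's issue by representation.
The 1/5 is divided into 2 equal shares of 1/10 among Ragna, Gudrun.
Ragna is living and takes 1/10.
Gudrun is living and takes 1/10.
Solveig is living and takes 2/5.
Vidar is living and takes 2/5.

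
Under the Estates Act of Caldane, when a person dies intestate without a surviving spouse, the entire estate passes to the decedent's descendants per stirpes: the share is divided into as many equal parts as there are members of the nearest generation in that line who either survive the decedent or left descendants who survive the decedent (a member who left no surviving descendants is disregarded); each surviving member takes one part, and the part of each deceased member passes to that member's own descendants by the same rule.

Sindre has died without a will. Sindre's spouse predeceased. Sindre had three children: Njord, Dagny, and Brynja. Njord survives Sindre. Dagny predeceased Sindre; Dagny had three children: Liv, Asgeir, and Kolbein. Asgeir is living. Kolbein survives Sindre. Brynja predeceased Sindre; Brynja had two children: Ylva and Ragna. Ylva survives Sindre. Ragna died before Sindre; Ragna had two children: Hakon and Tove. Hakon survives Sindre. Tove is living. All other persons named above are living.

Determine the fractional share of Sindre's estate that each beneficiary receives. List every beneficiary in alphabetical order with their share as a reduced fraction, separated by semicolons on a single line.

There is no surviving spouse, so the entire estate passes to Sindre's descendants per stirpes.
The estate is divided into 3 equal shares of 1/3 among Njord, Dagny, Brynja.
Njord is living and takes 1/3.
Dagny predeceased; the 1/3 allotted to Dagny's branch passes to Dagny's issue by representation.
The 1/3 is divided into 3 equal shares of 1/9 among Liv, Asgeir, Kolbein.
Liv is living and takes 1/9.
Asgeir is living and takes 1/9.
Kolbein is living and takes 1/9.
Brynja predeceased; the 1/3 allotted to Brynja's branch passes to Brynja's issue by representation.
The 1/3 is divided into 2 equal shares of 1/6 among Ylva, Ragna.
Ylva is living and takes 1/6.
Ragna predeceased; the 1/6 allotted to Ragna's branch passes to Ragna's issue by representation.
The 1/6 is divided into 2 equal shares of 1/12 among Hakon, Tove.
Hakon is living and takes 1/12.
Tove is living and takes 1/12.

Asgeir 1/9; Hakon 1/12; Kolbein 1/9; Liv 1/9; Njord 1/3; Tove 1/12; Ylva 1/6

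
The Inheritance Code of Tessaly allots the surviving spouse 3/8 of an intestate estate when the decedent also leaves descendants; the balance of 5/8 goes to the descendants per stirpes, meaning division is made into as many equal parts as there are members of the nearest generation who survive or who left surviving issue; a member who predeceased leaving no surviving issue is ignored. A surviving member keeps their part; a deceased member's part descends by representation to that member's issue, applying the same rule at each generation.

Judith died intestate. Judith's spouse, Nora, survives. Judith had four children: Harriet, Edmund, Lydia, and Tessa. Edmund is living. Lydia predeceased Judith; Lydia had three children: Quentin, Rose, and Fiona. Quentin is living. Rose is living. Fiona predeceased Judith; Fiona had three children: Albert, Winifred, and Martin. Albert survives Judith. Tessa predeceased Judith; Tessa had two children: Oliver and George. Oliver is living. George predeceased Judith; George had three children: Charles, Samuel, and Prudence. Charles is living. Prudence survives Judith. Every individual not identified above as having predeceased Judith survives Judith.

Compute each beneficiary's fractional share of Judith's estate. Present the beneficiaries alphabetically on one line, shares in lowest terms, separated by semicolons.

Nora, as surviving spouse, takes 3/8.
The remaining 5/8 passes to Judith's descendants per stirpes.
The 5/8 is divided into 4 equal shares of 5/32 among Harriet, Edmund, Lydia, Tessa.
Harriet is living and takes 5/32.
Edmund is living and takes 5/32.
Lydia predeceased; the 5/32 allotted to Lydia's branch passes to Lydia's issue by representation.
The 5/32 is divided into 3 equal shares of 5/96 among Quentin, Rose, Fiona.
Quentin is living and takes 5/96.
Rose is living and takes 5/96.
Fiona predeceased; the 5/96 allotted to Fiona's branch passes to Fiona's issue by representation.
The 5/96 is divided into 3 equal shares of 5/288 among Albert, Winifred, Martin.
Albert is living and takes 5/288.
Winifred is living and takes 5/288.
Martin is living and takes 5/288.
Tessa predeceased; the 5/32 allotted to Tessa's branch passes to Tessa's issue by representation.
The 5/32 is divided into 2 equal shares of 5/64 among Oliver, George.
Oliver is living and takes 5/64.
George predeceased; the 5/64 allotted to George's branch passes to George's issue by representation.
The 5/64 is divided into 3 equal shares of 5/192 among Charles, Samuel, Prudence.
Charles is living and takes 5/192.
Samuel is living and takes 5/192.
Prudence is living and takes 5/192.

Albert 5/288; Charles 5/192; Edmund 5/32; Harriet 5/32; Martin 5/288; Nora 3/8; Oliver 5/64; Prudence 5/192; Quentin 5/96; Rose 5/96; Samuel 5/192; Winifred 5/288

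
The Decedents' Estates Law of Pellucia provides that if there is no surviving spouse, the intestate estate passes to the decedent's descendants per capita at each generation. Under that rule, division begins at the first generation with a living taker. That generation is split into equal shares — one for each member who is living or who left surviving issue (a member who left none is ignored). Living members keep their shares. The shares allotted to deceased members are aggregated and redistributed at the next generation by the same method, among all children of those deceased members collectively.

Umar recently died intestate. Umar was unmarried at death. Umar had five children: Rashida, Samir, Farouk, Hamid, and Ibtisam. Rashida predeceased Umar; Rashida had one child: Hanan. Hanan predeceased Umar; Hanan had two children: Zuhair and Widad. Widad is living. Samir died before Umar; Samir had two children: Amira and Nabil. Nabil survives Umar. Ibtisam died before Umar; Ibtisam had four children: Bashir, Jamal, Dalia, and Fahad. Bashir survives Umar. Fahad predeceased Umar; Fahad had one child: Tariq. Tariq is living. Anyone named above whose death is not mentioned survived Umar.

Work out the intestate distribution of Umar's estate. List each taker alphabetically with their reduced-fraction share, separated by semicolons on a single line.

Amira 3/35; Bashir 3/35; Dalia 3/35; Farouk 1/5; Hamid 1/5; Jamal 3/35; Nabil 3/35; Tariq 2/35; Widad 2/35; Zuhair 2/35

There is no surviving spouse, so the entire estate passes to Umar's descendants per capita at each generation.
At generation 1 (Rashida, Samir, Farouk, Hamid, Ibtisam) there are 5 shares of (1)/5 = 1/5 each.
Living: Farouk and Hamid — each takes 1/5.
Deceased: Rashida, Samir, and Ibtisam. Their combined 3/5 is pooled and carried to generation 2.
At generation 2 (Hanan, Amira, Nabil, Bashir, Jamal, Dalia, Fahad) there are 7 shares of (3/5)/7 = 3/35 each.
Living: Amira, Nabil, Bashir, Jamal, and Dalia — each takes 3/35.
Deceased: Hanan and Fahad. Their combined 6/35 is pooled and carried to generation 3.
At generation 3 (Zuhair, Widad, Tariq) there are 3 shares of (6/35)/3 = 2/35 each.
Living: Zuhair, Widad, and Tariq — each takes 2/35.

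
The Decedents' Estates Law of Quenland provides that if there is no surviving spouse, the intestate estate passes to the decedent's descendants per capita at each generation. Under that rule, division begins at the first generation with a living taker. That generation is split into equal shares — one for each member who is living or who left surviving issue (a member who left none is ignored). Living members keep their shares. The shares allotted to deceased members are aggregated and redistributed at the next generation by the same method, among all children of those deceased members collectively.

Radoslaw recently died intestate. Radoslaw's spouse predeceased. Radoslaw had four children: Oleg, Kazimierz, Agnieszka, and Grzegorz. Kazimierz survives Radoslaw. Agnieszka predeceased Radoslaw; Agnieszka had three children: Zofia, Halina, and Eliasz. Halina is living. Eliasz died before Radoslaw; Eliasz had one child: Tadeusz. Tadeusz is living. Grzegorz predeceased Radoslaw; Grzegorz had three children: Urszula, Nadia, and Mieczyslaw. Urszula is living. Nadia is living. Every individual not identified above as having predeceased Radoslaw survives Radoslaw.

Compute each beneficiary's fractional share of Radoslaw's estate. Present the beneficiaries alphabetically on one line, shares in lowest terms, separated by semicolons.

Halina 1/12; Kazimierz 1/4; Mieczyslaw 1/12; Nadia 1/12; Oleg 1/4; Tadeusz 1/12; Urszula 1/12; Zofia 1/12

There is no surviving spouse, so the entire estate passes to Radoslaw's descendants per capita at each generation.
At generation 1 (Oleg, Kazimierz, Agnieszka, Grzegorz) there are 4 shares of (1)/4 = 1/4 each.
Living: Oleg and Kazimierz — each takes 1/4.
Deceased: Agnieszka and Grzegorz. Their combined 1/2 is pooled and carried to generation 2.
At generation 2 (Zofia, Halina, Eliasz, Urszula, Nadia, Mieczyslaw) there are 6 shares of (1/2)/6 = 1/12 each.
Living: Zofia, Halina, Urszula, Nadia, and Mieczyslaw — each takes 1/12.
Deceased: Eliasz. That 1/12 share is carried to generation 3.
At generation 3 (Tadeusz) there are 1 shares of (1/12)/1 = 1/12 each.
Living: Tadeusz — each takes 1/12.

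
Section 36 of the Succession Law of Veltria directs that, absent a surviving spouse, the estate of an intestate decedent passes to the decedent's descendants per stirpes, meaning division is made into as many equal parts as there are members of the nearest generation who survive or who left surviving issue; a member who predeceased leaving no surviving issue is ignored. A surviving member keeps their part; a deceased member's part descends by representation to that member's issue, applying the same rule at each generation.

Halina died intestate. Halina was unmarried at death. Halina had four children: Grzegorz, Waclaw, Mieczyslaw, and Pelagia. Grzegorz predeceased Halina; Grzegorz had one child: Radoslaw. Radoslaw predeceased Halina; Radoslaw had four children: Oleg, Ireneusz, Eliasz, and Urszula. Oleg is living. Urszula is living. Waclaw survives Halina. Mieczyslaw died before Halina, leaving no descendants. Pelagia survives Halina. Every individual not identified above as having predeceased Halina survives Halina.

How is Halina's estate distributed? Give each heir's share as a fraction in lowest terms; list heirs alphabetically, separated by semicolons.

There is no surviving spouse, so the entire estate passes to Halina's descendants per stirpes.
Mieczyslaw left no surviving issue, so that branch lapses and is disregarded.
The estate is divided into 3 equal shares of 1/3 among Grzegorz, Waclaw, Pelagia.
Grzegorz predeceased; the 1/3 allotted to Grzegorz's branch passes to Grzegorz's issue by representation.
Radoslaw's line is the sole branch at this level, so the full 1/3 passes to Radoslaw's issue by representation.
The 1/3 is divided into 4 equal shares of 1/12 among Oleg, Ireneusz, Eliasz, Urszula.
Oleg is living and takes 1/12.
Ireneusz is living and takes 1/12.
Eliasz is living and takes 1/12.
Urszula is living and takes 1/12.
Waclaw is living and takes 1/3.
Pelagia is living and takes 1/3.

Eliasz 1/12; Ireneusz 1/12; Oleg 1/12; Pelagia 1/3; Urszula 1/12; Waclaw 1/3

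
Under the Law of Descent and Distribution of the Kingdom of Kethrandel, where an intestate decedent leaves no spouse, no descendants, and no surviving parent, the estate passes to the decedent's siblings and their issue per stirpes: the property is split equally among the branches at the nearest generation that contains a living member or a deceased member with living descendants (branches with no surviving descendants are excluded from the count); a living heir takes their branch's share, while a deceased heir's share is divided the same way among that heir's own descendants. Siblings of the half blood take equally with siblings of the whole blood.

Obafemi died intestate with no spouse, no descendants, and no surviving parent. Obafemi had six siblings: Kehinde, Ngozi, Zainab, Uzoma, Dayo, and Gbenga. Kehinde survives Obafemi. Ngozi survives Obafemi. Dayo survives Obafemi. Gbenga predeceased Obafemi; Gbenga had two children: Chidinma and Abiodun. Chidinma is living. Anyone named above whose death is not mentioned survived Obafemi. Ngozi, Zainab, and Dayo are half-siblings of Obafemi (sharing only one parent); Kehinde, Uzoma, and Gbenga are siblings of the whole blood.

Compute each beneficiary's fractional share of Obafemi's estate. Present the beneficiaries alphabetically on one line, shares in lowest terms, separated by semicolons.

Abiodun 1/12; Chidinma 1/12; Dayo 1/6; Kehinde 1/6; Ngozi 1/6; Uzoma 1/6; Zainab 1/6

No spouse, descendants, or parent survives, so the estate passes to Obafemi's siblings per stirpes.
Half-blood and whole-blood siblings take equally under the stated rule.
The estate is divided into 6 equal shares of 1/6 among Kehinde, Ngozi, Zainab, Uzoma, Dayo, Gbenga.
Kehinde is living and takes 1/6.
Ngozi is living and takes 1/6.
Zainab is living and takes 1/6.
Uzoma is living and takes 1/6.
Dayo is living and takes 1/6.
Gbenga predeceased; the 1/6 allotted to Gbenga's branch passes to Gbenga's issue by representation.
The 1/6 is divided into 2 equal shares of 1/12 among Chidinma, Abiodun.
Chidinma is living and takes 1/12.
Abiodun is living and takes 1/12.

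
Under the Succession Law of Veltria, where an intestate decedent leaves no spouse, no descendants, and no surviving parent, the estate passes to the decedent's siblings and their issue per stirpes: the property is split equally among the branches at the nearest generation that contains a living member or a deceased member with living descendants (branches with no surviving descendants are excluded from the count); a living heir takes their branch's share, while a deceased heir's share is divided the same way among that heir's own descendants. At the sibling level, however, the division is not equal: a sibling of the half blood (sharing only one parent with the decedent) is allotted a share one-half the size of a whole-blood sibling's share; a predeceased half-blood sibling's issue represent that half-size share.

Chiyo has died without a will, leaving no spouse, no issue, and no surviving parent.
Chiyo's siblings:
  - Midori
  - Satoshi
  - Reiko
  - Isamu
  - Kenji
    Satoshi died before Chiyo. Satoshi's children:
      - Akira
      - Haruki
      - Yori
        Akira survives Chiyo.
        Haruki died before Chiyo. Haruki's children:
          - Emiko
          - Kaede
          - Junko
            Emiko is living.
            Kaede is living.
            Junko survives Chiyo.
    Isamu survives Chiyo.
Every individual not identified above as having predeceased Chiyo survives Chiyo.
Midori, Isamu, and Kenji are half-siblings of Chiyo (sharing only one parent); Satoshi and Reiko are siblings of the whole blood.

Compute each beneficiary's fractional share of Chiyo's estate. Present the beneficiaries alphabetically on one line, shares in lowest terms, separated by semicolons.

Akira 2/21; Emiko 2/63; Isamu 1/7; Junko 2/63; Kaede 2/63; Kenji 1/7; Midori 1/7; Reiko 2/7; Yori 2/21

No spouse, descendants, or parent survives, so the estate passes to Chiyo's siblings per stirpes.
Half-blood siblings count for one-half the weight of whole-blood siblings at the initial division.
Dividing 1 in proportion to weights (total weight 7/2): Midori (weight 1/2) → 1/7; Satoshi (weight 1) → 2/7; Reiko (weight 1) → 2/7; Isamu (weight 1/2) → 1/7; Kenji (weight 1/2) → 1/7.
Midori is living and takes 1/7.
Satoshi predeceased; the 2/7 allotted to Satoshi's branch passes to Satoshi's issue by representation.
The 2/7 is divided into 3 equal shares of 2/21 among Akira, Haruki, Yori.
Akira is living and takes 2/21.
Haruki predeceased; the 2/21 allotted to Haruki's branch passes to Haruki's issue by representation.
The 2/21 is divided into 3 equal shares of 2/63 among Emiko, Kaede, Junko.
Emiko is living and takes 2/63.
Kaede is living and takes 2/63.
Junko is living and takes 2/63.
Yori is living and takes 2/21.
Reiko is living and takes 2/7.
Isamu is living and takes 1/7.
Kenji is living and takes 1/7.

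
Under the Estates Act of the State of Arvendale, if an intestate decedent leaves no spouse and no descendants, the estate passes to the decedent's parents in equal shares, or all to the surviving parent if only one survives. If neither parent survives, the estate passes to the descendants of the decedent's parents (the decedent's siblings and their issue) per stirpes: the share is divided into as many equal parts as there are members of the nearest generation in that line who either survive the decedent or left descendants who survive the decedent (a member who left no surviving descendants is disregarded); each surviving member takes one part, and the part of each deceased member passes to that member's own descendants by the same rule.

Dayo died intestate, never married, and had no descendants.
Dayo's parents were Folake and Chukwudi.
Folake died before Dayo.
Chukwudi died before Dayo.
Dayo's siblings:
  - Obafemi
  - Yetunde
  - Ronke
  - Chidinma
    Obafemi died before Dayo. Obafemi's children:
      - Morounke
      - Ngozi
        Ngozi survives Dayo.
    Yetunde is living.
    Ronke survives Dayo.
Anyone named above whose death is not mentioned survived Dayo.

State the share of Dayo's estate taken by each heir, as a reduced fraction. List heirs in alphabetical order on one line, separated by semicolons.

Neither parent survives and there are no descendants, so the estate passes to Dayo's siblings and their issue per stirpes.
The estate is divided into 4 equal shares of 1/4 among Obafemi, Yetunde, Ronke, Chidinma.
Obafemi predeceased; the 1/4 allotted to Obafemi's branch passes to Obafemi's issue by representation.
The 1/4 is divided into 2 equal shares of 1/8 among Morounke, Ngozi.
Morounke is living and takes 1/8.
Ngozi is living and takes 1/8.
Yetunde is living and takes 1/4.
Ronke is living and takes 1/4.
Chidinma is living and takes 1/4.

Chidinma 1/4; Morounke 1/8; Ngozi 1/8; Ronke 1/4; Yetunde 1/4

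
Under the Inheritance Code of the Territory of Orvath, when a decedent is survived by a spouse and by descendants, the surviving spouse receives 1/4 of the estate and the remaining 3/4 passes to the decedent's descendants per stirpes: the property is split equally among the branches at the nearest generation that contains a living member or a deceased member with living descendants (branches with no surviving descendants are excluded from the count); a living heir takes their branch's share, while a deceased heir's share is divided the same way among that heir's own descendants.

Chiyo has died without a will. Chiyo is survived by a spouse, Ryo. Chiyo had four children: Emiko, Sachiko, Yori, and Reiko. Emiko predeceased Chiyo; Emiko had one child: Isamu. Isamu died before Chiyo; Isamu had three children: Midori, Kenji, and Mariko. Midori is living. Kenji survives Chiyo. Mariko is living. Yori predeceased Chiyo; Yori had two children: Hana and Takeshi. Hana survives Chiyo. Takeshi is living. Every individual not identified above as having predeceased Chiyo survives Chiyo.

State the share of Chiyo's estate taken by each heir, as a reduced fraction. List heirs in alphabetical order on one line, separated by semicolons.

Hana 3/32; Kenji 1/16; Mariko 1/16; Midori 1/16; Reiko 3/16; Ryo 1/4; Sachiko 3/16; Takeshi 3/32

Ryo, as surviving spouse, takes 1/4.
The remaining 3/4 passes to Chiyo's descendants per stirpes.
The 3/4 is divided into 4 equal shares of 3/16 among Emiko, Sachiko, Yori, Reiko.
Emiko predeceased; the 3/16 allotted to Emiko's branch passes to Emiko's issue by representation.
Isamu's line is the sole branch at this level, so the full 3/16 passes to Isamu's issue by representation.
The 3/16 is divided into 3 equal shares of 1/16 among Midori, Kenji, Mariko.
Midori is living and takes 1/16.
Kenji is living and takes 1/16.
Mariko is living and takes 1/16.
Sachiko is living and takes 3/16.
Yori predeceased; the 3/16 allotted to Yori's branch passes to Yori's issue by representation.
The 3/16 is divided into 2 equal shares of 3/32 among Hana, Takeshi.
Hana is living and takes 3/32.
Takeshi is living and takes 3/32.
Reiko is living and takes 3/16.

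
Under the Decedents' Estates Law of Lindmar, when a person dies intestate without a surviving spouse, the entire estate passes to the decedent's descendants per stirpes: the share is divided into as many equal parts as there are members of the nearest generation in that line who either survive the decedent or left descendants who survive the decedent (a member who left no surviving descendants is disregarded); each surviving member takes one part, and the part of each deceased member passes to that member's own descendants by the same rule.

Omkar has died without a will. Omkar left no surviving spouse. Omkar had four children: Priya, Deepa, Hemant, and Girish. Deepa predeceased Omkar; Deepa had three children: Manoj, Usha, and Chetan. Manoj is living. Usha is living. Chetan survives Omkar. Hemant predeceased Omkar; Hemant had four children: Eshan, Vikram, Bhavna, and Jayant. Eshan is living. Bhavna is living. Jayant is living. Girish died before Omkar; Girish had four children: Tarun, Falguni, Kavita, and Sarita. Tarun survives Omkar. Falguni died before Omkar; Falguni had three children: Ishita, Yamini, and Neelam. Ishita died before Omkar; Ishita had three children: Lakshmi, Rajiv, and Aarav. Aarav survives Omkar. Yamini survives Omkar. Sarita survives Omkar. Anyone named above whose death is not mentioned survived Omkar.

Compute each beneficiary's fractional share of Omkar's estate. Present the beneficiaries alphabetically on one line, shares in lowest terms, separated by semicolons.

There is no surviving spouse, so the entire estate passes to Omkar's descendants per stirpes.
The estate is divided into 4 equal shares of 1/4 among Priya, Deepa, Hemant, Girish.
Priya is living and takes 1/4.
Deepa predeceased; the 1/4 allotted to Deepa's branch passes to Deepa's issue by representation.
The 1/4 is divided into 3 equal shares of 1/12 among Manoj, Usha, Chetan.
Manoj is living and takes 1/12.
Usha is living and takes 1/12.
Chetan is living and takes 1/12.
Hemant predeceased; the 1/4 allotted to Hemant's branch passes to Hemant's issue by representation.
The 1/4 is divided into 4 equal shares of 1/16 among Eshan, Vikram, Bhavna, Jayant.
Eshan is living and takes 1/16.
Vikram is living and takes 1/16.
Bhavna is living and takes 1/16.
Jayant is living and takes 1/16.
Girish predeceased; the 1/4 allotted to Girish's branch passes to Girish's issue by representation.
The 1/4 is divided into 4 equal shares of 1/16 among Tarun, Falguni, Kavita, Sarita.
Tarun is living and takes 1/16.
Falguni predeceased; the 1/16 allotted to Falguni's branch passes to Falguni's issue by representation.
The 1/16 is divided into 3 equal shares of 1/48 among Ishita, Yamini, Neelam.
Ishita predeceased; the 1/48 allotted to Ishita's branch passes to Ishita's issue by representation.
The 1/48 is divided into 3 equal shares of 1/144 among Lakshmi, Rajiv, Aarav.
Lakshmi is living and takes 1/144.
Rajiv is living and takes 1/144.
Aarav is living and takes 1/144.
Yamini is living and takes 1/48.
Neelam is living and takes 1/48.
Kavita is living and takes 1/16.
Sarita is living and takes 1/16.

Aarav 1/144; Bhavna 1/16; Chetan 1/12; Eshan 1/16; Jayant 1/16; Kavita 1/16; Lakshmi 1/144; Manoj 1/12; Neelam 1/48; Priya 1/4; Rajiv 1/144; Sarita 1/16; Tarun 1/16; Usha 1/12; Vikram 1/16; Yamini 1/48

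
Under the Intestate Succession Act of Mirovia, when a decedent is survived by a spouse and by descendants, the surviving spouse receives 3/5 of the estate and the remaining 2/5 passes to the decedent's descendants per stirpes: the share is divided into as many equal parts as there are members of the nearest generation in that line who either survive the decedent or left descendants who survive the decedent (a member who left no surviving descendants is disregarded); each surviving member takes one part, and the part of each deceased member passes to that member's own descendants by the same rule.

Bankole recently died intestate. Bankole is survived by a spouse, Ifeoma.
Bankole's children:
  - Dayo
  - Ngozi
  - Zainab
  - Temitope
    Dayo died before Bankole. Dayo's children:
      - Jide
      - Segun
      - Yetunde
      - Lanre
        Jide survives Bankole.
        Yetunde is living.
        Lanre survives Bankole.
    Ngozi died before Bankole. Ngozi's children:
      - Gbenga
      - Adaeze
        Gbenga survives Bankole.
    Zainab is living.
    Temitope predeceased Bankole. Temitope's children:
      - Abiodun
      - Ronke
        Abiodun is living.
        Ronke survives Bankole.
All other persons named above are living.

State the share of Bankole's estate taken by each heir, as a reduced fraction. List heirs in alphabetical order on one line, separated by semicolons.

Abiodun 1/20; Adaeze 1/20; Gbenga 1/20; Ifeoma 3/5; Jide 1/40; Lanre 1/40; Ronke 1/20; Segun 1/40; Yetunde 1/40; Zainab 1/10

Ifeoma, as surviving spouse, takes 3/5.
The remaining 2/5 passes to Bankole's descendants per stirpes.
The 2/5 is divided into 4 equal shares of 1/10 among Dayo, Ngozi, Zainab, Temitope.
Dayo predeceased; the 1/10 allotted to Dayo's branch passes to Dayo's issue by representation.
The 1/10 is divided into 4 equal shares of 1/40 among Jide, Segun, Yetunde, Lanre.
Jide is living and takes 1/40.
Segun is living and takes 1/40.
Yetunde is living and takes 1/40.
Lanre is living and takes 1/40.
Ngozi predeceased; the 1/10 allotted to Ngozi's branch passes to Ngozi's issue by representation.
The 1/10 is divided into 2 equal shares of 1/20 among Gbenga, Adaeze.
Gbenga is living and takes 1/20.
Adaeze is living and takes 1/20.
Zainab is living and takes 1/10.
Temitope predeceased; the 1/10 allotted to Temitope's branch passes to Temitope's issue by representation.
The 1/10 is divided into 2 equal shares of 1/20 among Abiodun, Ronke.
Abiodun is living and takes 1/20.
Ronke is living and takes 1/20.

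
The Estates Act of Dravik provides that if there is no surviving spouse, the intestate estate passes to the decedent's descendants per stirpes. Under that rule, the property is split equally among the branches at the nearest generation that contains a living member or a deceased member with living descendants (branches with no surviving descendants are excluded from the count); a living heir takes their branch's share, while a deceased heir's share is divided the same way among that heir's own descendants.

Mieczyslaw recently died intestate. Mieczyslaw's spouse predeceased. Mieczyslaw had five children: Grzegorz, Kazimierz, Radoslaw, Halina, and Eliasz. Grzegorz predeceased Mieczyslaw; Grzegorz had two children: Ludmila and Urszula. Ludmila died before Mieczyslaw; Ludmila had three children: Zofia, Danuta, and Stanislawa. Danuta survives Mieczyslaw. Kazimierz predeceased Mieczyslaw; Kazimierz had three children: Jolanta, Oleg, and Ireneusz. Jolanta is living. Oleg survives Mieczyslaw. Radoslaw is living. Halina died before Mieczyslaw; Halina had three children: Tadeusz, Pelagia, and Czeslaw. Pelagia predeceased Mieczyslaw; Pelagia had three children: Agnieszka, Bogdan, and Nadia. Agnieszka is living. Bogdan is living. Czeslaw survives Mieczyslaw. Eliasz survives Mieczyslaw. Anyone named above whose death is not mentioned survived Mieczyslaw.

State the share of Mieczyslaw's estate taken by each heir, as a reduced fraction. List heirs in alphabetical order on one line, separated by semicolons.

Agnieszka 1/45; Bogdan 1/45; Czeslaw 1/15; Danuta 1/30; Eliasz 1/5; Ireneusz 1/15; Jolanta 1/15; Nadia 1/45; Oleg 1/15; Radoslaw 1/5; Stanislawa 1/30; Tadeusz 1/15; Urszula 1/10; Zofia 1/30

There is no surviving spouse, so the entire estate passes to Mieczyslaw's descendants per stirpes.
The estate is divided into 5 equal shares of 1/5 among Grzegorz, Kazimierz, Radoslaw, Halina, Eliasz.
Grzegorz predeceased; the 1/5 allotted to Grzegorz's branch passes to Grzegorz's issue by representation.
The 1/5 is divided into 2 equal shares of 1/10 among Ludmila, Urszula.
Ludmila predeceased; the 1/10 allotted to Ludmila's branch passes to Ludmila's issue by representation.
The 1/10 is divided into 3 equal shares of 1/30 among Zofia, Danuta, Stanislawa.
Zofia is living and takes 1/30.
Danuta is living and takes 1/30.
Stanislawa is living and takes 1/30.
Urszula is living and takes 1/10.
Kazimierz predeceased; the 1/5 allotted to Kazimierz's branch passes to Kazimierz's issue by representation.
The 1/5 is divided into 3 equal shares of 1/15 among Jolanta, Oleg, Ireneusz.
Jolanta is living and takes 1/15.
Oleg is living and takes 1/15.
Ireneusz is living and takes 1/15.
Radoslaw is living and takes 1/5.
Halina predeceased; the 1/5 allotted to Halina's branch passes to Halina's issue by representation.
The 1/5 is divided into 3 equal shares of 1/15 among Tadeusz, Pelagia, Czeslaw.
Tadeusz is living and takes 1/15.
Pelagia predeceased; the 1/15 allotted to Pelagia's branch passes to Pelagia's issue by representation.
The 1/15 is divided into 3 equal shares of 1/45 among Agnieszka, Bogdan, Nadia.
Agnieszka is living and takes 1/45.
Bogdan is living and takes 1/45.
Nadia is living and takes 1/45.
Czeslaw is living and takes 1/15.
Eliasz is living and takes 1/5.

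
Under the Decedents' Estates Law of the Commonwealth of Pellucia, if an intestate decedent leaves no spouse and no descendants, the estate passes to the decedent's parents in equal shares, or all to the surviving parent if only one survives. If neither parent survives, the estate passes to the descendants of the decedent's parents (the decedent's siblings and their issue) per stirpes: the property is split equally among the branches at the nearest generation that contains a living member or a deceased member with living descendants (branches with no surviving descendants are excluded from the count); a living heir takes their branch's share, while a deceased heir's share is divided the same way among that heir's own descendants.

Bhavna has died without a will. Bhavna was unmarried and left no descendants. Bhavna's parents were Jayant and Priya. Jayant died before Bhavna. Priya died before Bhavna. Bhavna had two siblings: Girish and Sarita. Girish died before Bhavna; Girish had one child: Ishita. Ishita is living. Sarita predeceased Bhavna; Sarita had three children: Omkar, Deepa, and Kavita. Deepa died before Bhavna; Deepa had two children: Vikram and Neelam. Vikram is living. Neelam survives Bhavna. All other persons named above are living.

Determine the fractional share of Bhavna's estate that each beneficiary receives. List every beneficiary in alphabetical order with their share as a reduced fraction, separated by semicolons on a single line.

Ishita 1/2; Kavita 1/6; Neelam 1/12; Omkar 1/6; Vikram 1/12

Neither parent survives and there are no descendants, so the estate passes to Bhavna's siblings and their issue per stirpes.
The estate is divided into 2 equal shares of 1/2 among Girish, Sarita.
Girish predeceased; the 1/2 allotted to Girish's branch passes to Girish's issue by representation.
Ishita is the sole taker at this level and receives the full 1/2.
Sarita predeceased; the 1/2 allotted to Sarita's branch passes to Sarita's issue by representation.
The 1/2 is divided into 3 equal shares of 1/6 among Omkar, Deepa, Kavita.
Omkar is living and takes 1/6.
Deepa predeceased; the 1/6 allotted to Deepa's branch passes to Deepa's issue by representation.
The 1/6 is divided into 2 equal shares of 1/12 among Vikram, Neelam.
Vikram is living and takes 1/12.
Neelam is living and takes 1/12.
Kavita is living and takes 1/6.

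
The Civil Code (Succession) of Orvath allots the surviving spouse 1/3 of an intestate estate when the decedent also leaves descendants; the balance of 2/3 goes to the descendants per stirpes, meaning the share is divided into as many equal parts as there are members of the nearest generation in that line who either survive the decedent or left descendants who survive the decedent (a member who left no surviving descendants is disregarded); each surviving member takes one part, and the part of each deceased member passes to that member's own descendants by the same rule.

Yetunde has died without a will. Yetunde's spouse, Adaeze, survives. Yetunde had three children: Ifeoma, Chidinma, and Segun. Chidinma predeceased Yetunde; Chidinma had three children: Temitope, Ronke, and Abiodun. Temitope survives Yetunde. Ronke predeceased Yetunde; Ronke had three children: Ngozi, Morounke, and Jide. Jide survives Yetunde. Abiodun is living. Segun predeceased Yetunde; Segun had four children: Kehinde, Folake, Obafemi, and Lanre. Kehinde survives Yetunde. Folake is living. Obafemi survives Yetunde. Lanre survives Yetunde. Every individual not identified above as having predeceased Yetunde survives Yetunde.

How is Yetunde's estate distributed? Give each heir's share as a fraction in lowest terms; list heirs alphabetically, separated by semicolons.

Adaeze, as surviving spouse, takes 1/3.
The remaining 2/3 passes to Yetunde's descendants per stirpes.
The 2/3 is divided into 3 equal shares of 2/9 among Ifeoma, Chidinma, Segun.
Ifeoma is living and takes 2/9.
Chidinma predeceased; the 2/9 allotted to Chidinma's branch passes to Chidinma's issue by representation.
The 2/9 is divided into 3 equal shares of 2/27 among Temitope, Ronke, Abiodun.
Temitope is living and takes 2/27.
Ronke predeceased; the 2/27 allotted to Ronke's branch passes to Ronke's issue by representation.
The 2/27 is divided into 3 equal shares of 2/81 among Ngozi, Morounke, Jide.
Ngozi is living and takes 2/81.
Morounke is living and takes 2/81.
Jide is living and takes 2/81.
Abiodun is living and takes 2/27.
Segun predeceased; the 2/9 allotted to Segun's branch passes to Segun's issue by representation.
The 2/9 is divided into 4 equal shares of 1/18 among Kehinde, Folake, Obafemi, Lanre.
Kehinde is living and takes 1/18.
Folake is living and takes 1/18.
Obafemi is living and takes 1/18.
Lanre is living and takes 1/18.

Abiodun 2/27; Adaeze 1/3; Folake 1/18; Ifeoma 2/9; Jide 2/81; Kehinde 1/18; Lanre 1/18; Morounke 2/81; Ngozi 2/81; Obafemi 1/18; Temitope 2/27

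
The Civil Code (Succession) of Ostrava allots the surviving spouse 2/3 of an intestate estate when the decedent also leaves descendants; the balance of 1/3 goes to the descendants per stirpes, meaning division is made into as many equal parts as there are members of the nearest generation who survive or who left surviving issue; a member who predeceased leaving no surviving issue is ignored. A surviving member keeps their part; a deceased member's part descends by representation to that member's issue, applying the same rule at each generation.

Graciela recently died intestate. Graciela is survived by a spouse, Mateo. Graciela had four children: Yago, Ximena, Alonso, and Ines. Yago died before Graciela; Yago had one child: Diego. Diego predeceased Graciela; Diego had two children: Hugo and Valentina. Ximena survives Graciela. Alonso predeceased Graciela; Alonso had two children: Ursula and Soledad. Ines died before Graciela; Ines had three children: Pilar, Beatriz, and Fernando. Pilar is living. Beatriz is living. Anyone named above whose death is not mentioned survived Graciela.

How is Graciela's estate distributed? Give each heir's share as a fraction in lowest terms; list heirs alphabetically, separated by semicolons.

Mateo, as surviving spouse, takes 2/3.
The remaining 1/3 passes to Graciela's descendants per stirpes.
The 1/3 is divided into 4 equal shares of 1/12 among Yago, Ximena, Alonso, Ines.
Yago predeceased; the 1/12 allotted to Yago's branch passes to Yago's issue by representation.
Diego's line is the sole branch at this level, so the full 1/12 passes to Diego's issue by representation.
The 1/12 is divided into 2 equal shares of 1/24 among Hugo, Valentina.
Hugo is living and takes 1/24.
Valentina is living and takes 1/24.
Ximena is living and takes 1/12.
Alonso predeceased; the 1/12 allotted to Alonso's branch passes to Alonso's issue by representation.
The 1/12 is divided into 2 equal shares of 1/24 among Ursula, Soledad.
Ursula is living and takes 1/24.
Soledad is living and takes 1/24.
Ines predeceased; the 1/12 allotted to Ines's branch passes to Ines's issue by representation.
The 1/12 is divided into 3 equal shares of 1/36 among Pilar, Beatriz, Fernando.
Pilar is living and takes 1/36.
Beatriz is living and takes 1/36.
Fernando is living and takes 1/36.

Beatriz 1/36; Fernando 1/36; Hugo 1/24; Mateo 2/3; Pilar 1/36; Soledad 1/24; Ursula 1/24; Valentina 1/24; Ximena 1/12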